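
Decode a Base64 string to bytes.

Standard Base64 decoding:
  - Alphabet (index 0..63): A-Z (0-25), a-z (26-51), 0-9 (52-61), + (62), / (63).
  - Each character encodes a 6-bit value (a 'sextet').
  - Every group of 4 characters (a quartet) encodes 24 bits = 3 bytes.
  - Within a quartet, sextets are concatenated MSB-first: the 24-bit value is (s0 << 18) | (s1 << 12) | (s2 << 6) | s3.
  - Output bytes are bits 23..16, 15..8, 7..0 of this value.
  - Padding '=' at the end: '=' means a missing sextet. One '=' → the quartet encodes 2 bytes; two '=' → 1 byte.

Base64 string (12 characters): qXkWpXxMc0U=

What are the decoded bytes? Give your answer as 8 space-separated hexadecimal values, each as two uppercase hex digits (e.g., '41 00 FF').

After char 0 ('q'=42): chars_in_quartet=1 acc=0x2A bytes_emitted=0
After char 1 ('X'=23): chars_in_quartet=2 acc=0xA97 bytes_emitted=0
After char 2 ('k'=36): chars_in_quartet=3 acc=0x2A5E4 bytes_emitted=0
After char 3 ('W'=22): chars_in_quartet=4 acc=0xA97916 -> emit A9 79 16, reset; bytes_emitted=3
After char 4 ('p'=41): chars_in_quartet=1 acc=0x29 bytes_emitted=3
After char 5 ('X'=23): chars_in_quartet=2 acc=0xA57 bytes_emitted=3
After char 6 ('x'=49): chars_in_quartet=3 acc=0x295F1 bytes_emitted=3
After char 7 ('M'=12): chars_in_quartet=4 acc=0xA57C4C -> emit A5 7C 4C, reset; bytes_emitted=6
After char 8 ('c'=28): chars_in_quartet=1 acc=0x1C bytes_emitted=6
After char 9 ('0'=52): chars_in_quartet=2 acc=0x734 bytes_emitted=6
After char 10 ('U'=20): chars_in_quartet=3 acc=0x1CD14 bytes_emitted=6
Padding '=': partial quartet acc=0x1CD14 -> emit 73 45; bytes_emitted=8

Answer: A9 79 16 A5 7C 4C 73 45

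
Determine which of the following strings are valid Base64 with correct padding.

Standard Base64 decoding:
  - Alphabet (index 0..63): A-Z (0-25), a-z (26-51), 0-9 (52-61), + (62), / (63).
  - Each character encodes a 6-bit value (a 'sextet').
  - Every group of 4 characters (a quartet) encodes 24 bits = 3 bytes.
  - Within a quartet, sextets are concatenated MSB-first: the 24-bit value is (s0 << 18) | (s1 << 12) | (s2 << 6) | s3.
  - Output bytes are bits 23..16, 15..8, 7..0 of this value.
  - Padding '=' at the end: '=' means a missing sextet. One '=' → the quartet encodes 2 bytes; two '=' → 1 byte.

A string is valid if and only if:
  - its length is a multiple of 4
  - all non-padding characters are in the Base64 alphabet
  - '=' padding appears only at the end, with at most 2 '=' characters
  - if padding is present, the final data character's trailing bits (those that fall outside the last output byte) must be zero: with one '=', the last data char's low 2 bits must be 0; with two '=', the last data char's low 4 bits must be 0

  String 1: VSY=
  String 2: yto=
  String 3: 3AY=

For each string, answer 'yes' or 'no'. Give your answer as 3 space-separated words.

String 1: 'VSY=' → valid
String 2: 'yto=' → valid
String 3: '3AY=' → valid

Answer: yes yes yes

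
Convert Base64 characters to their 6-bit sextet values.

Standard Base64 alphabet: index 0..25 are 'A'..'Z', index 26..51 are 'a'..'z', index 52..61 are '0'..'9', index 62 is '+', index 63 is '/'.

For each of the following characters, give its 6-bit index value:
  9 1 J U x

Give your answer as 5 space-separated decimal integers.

Answer: 61 53 9 20 49

Derivation:
'9': 0..9 range, 52 + ord('9') − ord('0') = 61
'1': 0..9 range, 52 + ord('1') − ord('0') = 53
'J': A..Z range, ord('J') − ord('A') = 9
'U': A..Z range, ord('U') − ord('A') = 20
'x': a..z range, 26 + ord('x') − ord('a') = 49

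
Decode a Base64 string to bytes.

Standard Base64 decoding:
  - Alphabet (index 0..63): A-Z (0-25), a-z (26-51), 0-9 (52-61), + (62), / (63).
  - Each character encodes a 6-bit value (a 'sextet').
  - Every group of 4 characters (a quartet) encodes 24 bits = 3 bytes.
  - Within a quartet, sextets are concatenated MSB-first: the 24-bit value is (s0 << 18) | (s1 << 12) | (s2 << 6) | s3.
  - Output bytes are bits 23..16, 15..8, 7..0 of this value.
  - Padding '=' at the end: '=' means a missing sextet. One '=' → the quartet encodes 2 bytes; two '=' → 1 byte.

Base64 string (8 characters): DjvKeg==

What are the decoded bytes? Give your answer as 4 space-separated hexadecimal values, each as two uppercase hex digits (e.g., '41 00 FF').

After char 0 ('D'=3): chars_in_quartet=1 acc=0x3 bytes_emitted=0
After char 1 ('j'=35): chars_in_quartet=2 acc=0xE3 bytes_emitted=0
After char 2 ('v'=47): chars_in_quartet=3 acc=0x38EF bytes_emitted=0
After char 3 ('K'=10): chars_in_quartet=4 acc=0xE3BCA -> emit 0E 3B CA, reset; bytes_emitted=3
After char 4 ('e'=30): chars_in_quartet=1 acc=0x1E bytes_emitted=3
After char 5 ('g'=32): chars_in_quartet=2 acc=0x7A0 bytes_emitted=3
Padding '==': partial quartet acc=0x7A0 -> emit 7A; bytes_emitted=4

Answer: 0E 3B CA 7A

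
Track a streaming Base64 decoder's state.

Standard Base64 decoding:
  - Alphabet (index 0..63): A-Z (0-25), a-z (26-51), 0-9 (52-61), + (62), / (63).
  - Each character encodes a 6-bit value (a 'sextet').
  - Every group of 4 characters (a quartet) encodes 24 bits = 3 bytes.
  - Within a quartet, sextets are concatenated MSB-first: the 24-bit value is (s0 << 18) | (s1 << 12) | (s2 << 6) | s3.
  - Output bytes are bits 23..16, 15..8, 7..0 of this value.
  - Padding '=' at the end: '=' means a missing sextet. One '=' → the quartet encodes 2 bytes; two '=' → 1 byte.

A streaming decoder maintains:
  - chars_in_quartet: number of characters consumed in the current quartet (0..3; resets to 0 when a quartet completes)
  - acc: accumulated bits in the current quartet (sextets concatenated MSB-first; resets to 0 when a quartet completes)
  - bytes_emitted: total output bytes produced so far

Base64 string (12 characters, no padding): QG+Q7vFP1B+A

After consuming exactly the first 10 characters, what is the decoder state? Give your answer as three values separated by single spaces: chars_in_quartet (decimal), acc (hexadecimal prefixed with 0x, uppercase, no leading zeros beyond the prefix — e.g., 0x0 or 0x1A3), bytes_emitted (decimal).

Answer: 2 0xD41 6

Derivation:
After char 0 ('Q'=16): chars_in_quartet=1 acc=0x10 bytes_emitted=0
After char 1 ('G'=6): chars_in_quartet=2 acc=0x406 bytes_emitted=0
After char 2 ('+'=62): chars_in_quartet=3 acc=0x101BE bytes_emitted=0
After char 3 ('Q'=16): chars_in_quartet=4 acc=0x406F90 -> emit 40 6F 90, reset; bytes_emitted=3
After char 4 ('7'=59): chars_in_quartet=1 acc=0x3B bytes_emitted=3
After char 5 ('v'=47): chars_in_quartet=2 acc=0xEEF bytes_emitted=3
After char 6 ('F'=5): chars_in_quartet=3 acc=0x3BBC5 bytes_emitted=3
After char 7 ('P'=15): chars_in_quartet=4 acc=0xEEF14F -> emit EE F1 4F, reset; bytes_emitted=6
After char 8 ('1'=53): chars_in_quartet=1 acc=0x35 bytes_emitted=6
After char 9 ('B'=1): chars_in_quartet=2 acc=0xD41 bytes_emitted=6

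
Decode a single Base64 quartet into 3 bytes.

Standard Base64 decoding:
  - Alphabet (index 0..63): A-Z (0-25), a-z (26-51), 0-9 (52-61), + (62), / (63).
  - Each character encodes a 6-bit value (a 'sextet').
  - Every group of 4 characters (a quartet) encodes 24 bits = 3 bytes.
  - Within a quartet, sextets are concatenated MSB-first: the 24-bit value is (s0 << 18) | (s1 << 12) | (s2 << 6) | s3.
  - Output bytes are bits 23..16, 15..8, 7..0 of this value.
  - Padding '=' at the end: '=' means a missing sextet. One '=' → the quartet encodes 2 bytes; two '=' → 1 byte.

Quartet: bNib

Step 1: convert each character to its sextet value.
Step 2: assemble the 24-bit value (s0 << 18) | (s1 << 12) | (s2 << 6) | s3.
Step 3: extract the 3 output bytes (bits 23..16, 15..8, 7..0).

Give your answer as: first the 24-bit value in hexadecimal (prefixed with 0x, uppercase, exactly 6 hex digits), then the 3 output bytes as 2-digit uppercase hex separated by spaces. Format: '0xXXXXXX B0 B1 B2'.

Answer: 0x6CD89B 6C D8 9B

Derivation:
Sextets: b=27, N=13, i=34, b=27
24-bit: (27<<18) | (13<<12) | (34<<6) | 27
      = 0x6C0000 | 0x00D000 | 0x000880 | 0x00001B
      = 0x6CD89B
Bytes: (v>>16)&0xFF=6C, (v>>8)&0xFF=D8, v&0xFF=9B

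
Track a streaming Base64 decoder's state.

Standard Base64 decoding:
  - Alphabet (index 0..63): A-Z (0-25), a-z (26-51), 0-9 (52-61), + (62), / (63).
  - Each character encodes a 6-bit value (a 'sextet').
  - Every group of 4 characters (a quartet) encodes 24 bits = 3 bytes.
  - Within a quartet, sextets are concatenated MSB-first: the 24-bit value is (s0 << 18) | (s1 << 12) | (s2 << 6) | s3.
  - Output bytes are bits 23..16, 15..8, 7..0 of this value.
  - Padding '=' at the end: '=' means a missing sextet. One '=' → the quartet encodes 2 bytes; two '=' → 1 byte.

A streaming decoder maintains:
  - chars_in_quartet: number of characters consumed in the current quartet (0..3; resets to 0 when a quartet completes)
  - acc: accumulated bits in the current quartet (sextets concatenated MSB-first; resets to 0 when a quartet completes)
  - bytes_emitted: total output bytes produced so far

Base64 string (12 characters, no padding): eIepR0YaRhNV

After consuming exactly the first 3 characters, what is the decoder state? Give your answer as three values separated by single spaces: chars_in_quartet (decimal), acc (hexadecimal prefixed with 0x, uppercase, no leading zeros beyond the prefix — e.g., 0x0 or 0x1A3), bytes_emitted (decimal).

After char 0 ('e'=30): chars_in_quartet=1 acc=0x1E bytes_emitted=0
After char 1 ('I'=8): chars_in_quartet=2 acc=0x788 bytes_emitted=0
After char 2 ('e'=30): chars_in_quartet=3 acc=0x1E21E bytes_emitted=0

Answer: 3 0x1E21E 0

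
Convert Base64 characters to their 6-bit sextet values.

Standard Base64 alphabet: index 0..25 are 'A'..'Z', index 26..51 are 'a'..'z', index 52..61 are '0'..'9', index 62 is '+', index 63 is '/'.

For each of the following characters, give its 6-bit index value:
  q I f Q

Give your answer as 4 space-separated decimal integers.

'q': a..z range, 26 + ord('q') − ord('a') = 42
'I': A..Z range, ord('I') − ord('A') = 8
'f': a..z range, 26 + ord('f') − ord('a') = 31
'Q': A..Z range, ord('Q') − ord('A') = 16

Answer: 42 8 31 16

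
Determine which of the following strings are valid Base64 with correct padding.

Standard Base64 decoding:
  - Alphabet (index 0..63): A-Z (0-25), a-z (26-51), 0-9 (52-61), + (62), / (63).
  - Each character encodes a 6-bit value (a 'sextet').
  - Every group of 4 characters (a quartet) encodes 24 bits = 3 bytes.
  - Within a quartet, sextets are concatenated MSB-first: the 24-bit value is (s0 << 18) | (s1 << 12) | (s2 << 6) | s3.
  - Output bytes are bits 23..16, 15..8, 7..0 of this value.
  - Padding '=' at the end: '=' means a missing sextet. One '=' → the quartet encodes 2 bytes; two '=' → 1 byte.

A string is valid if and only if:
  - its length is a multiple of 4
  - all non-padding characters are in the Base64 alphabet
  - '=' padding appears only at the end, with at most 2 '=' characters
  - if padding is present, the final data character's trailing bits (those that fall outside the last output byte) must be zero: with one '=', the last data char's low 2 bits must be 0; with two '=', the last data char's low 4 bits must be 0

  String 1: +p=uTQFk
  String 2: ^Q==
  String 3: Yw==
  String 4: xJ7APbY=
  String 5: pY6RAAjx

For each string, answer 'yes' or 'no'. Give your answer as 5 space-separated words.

String 1: '+p=uTQFk' → invalid (bad char(s): ['=']; '=' in middle)
String 2: '^Q==' → invalid (bad char(s): ['^'])
String 3: 'Yw==' → valid
String 4: 'xJ7APbY=' → valid
String 5: 'pY6RAAjx' → valid

Answer: no no yes yes yes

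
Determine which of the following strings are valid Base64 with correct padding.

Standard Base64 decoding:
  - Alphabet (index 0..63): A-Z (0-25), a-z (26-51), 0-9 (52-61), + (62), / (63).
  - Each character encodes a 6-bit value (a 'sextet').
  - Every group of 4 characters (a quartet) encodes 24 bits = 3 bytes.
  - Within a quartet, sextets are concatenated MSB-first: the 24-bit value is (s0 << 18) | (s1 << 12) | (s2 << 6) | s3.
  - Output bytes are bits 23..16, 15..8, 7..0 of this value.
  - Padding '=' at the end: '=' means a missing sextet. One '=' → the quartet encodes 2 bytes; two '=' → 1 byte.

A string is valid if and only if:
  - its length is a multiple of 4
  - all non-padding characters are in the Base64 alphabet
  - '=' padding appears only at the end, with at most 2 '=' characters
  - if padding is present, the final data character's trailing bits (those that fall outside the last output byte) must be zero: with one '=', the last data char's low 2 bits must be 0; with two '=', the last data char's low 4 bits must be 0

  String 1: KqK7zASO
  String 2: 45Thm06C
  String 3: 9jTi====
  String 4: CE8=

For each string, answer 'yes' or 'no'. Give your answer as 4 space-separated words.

String 1: 'KqK7zASO' → valid
String 2: '45Thm06C' → valid
String 3: '9jTi====' → invalid (4 pad chars (max 2))
String 4: 'CE8=' → valid

Answer: yes yes no yes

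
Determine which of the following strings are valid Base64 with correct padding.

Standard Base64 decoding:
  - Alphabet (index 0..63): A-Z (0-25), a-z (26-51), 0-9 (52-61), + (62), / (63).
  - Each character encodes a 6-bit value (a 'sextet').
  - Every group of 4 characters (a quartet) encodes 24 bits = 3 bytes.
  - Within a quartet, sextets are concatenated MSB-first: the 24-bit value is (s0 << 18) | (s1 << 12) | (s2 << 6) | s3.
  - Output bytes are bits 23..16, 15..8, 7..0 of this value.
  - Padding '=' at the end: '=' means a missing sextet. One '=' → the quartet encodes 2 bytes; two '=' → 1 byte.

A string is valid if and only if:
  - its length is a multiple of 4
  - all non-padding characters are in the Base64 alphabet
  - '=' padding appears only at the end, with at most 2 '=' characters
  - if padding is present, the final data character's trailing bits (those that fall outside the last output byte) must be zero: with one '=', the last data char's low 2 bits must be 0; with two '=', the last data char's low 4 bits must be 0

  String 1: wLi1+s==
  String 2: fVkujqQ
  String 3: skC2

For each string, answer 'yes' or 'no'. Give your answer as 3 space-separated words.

String 1: 'wLi1+s==' → invalid (bad trailing bits)
String 2: 'fVkujqQ' → invalid (len=7 not mult of 4)
String 3: 'skC2' → valid

Answer: no no yes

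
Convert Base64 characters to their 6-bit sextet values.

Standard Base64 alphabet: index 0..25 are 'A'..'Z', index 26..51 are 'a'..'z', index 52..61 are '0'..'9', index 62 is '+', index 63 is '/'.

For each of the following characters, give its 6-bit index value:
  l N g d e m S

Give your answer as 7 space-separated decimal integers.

'l': a..z range, 26 + ord('l') − ord('a') = 37
'N': A..Z range, ord('N') − ord('A') = 13
'g': a..z range, 26 + ord('g') − ord('a') = 32
'd': a..z range, 26 + ord('d') − ord('a') = 29
'e': a..z range, 26 + ord('e') − ord('a') = 30
'm': a..z range, 26 + ord('m') − ord('a') = 38
'S': A..Z range, ord('S') − ord('A') = 18

Answer: 37 13 32 29 30 38 18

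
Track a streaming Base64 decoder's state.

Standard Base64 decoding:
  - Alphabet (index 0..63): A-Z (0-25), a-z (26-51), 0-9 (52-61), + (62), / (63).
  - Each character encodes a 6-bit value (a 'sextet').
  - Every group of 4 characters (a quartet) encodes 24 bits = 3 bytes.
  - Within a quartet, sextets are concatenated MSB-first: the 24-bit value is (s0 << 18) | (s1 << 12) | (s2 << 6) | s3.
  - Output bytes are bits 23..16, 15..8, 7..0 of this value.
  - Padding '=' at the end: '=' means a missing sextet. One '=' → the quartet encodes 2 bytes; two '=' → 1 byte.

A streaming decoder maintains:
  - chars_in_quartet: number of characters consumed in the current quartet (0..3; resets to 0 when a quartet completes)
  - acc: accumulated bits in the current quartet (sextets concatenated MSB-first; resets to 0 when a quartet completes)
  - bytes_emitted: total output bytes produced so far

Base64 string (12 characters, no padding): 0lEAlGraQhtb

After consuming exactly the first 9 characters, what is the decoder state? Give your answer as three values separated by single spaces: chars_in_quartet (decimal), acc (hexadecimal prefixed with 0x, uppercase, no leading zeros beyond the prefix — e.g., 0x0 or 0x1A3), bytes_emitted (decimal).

Answer: 1 0x10 6

Derivation:
After char 0 ('0'=52): chars_in_quartet=1 acc=0x34 bytes_emitted=0
After char 1 ('l'=37): chars_in_quartet=2 acc=0xD25 bytes_emitted=0
After char 2 ('E'=4): chars_in_quartet=3 acc=0x34944 bytes_emitted=0
After char 3 ('A'=0): chars_in_quartet=4 acc=0xD25100 -> emit D2 51 00, reset; bytes_emitted=3
After char 4 ('l'=37): chars_in_quartet=1 acc=0x25 bytes_emitted=3
After char 5 ('G'=6): chars_in_quartet=2 acc=0x946 bytes_emitted=3
After char 6 ('r'=43): chars_in_quartet=3 acc=0x251AB bytes_emitted=3
After char 7 ('a'=26): chars_in_quartet=4 acc=0x946ADA -> emit 94 6A DA, reset; bytes_emitted=6
After char 8 ('Q'=16): chars_in_quartet=1 acc=0x10 bytes_emitted=6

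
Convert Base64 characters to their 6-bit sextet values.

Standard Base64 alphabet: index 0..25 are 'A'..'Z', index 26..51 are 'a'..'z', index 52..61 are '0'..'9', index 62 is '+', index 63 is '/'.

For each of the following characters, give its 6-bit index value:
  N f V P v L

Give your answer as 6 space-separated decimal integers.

'N': A..Z range, ord('N') − ord('A') = 13
'f': a..z range, 26 + ord('f') − ord('a') = 31
'V': A..Z range, ord('V') − ord('A') = 21
'P': A..Z range, ord('P') − ord('A') = 15
'v': a..z range, 26 + ord('v') − ord('a') = 47
'L': A..Z range, ord('L') − ord('A') = 11

Answer: 13 31 21 15 47 11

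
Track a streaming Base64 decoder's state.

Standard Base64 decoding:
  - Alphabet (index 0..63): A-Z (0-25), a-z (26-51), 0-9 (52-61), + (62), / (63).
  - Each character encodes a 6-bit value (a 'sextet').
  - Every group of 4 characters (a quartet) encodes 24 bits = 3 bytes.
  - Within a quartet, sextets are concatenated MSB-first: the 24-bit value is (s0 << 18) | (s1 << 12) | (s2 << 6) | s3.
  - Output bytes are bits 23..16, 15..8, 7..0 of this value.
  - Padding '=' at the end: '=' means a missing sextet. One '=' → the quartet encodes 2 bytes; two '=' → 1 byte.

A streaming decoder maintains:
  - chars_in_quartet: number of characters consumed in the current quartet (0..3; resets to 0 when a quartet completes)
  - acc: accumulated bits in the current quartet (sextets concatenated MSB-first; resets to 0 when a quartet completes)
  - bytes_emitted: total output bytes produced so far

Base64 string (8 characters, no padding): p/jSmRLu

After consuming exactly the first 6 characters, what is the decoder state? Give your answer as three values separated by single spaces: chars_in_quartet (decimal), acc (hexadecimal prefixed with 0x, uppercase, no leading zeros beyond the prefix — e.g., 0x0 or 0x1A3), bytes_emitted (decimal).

Answer: 2 0x991 3

Derivation:
After char 0 ('p'=41): chars_in_quartet=1 acc=0x29 bytes_emitted=0
After char 1 ('/'=63): chars_in_quartet=2 acc=0xA7F bytes_emitted=0
After char 2 ('j'=35): chars_in_quartet=3 acc=0x29FE3 bytes_emitted=0
After char 3 ('S'=18): chars_in_quartet=4 acc=0xA7F8D2 -> emit A7 F8 D2, reset; bytes_emitted=3
After char 4 ('m'=38): chars_in_quartet=1 acc=0x26 bytes_emitted=3
After char 5 ('R'=17): chars_in_quartet=2 acc=0x991 bytes_emitted=3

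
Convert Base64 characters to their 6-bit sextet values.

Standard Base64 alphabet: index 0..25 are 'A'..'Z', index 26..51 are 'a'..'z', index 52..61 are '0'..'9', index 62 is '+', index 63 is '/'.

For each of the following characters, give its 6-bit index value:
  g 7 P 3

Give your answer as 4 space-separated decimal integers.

'g': a..z range, 26 + ord('g') − ord('a') = 32
'7': 0..9 range, 52 + ord('7') − ord('0') = 59
'P': A..Z range, ord('P') − ord('A') = 15
'3': 0..9 range, 52 + ord('3') − ord('0') = 55

Answer: 32 59 15 55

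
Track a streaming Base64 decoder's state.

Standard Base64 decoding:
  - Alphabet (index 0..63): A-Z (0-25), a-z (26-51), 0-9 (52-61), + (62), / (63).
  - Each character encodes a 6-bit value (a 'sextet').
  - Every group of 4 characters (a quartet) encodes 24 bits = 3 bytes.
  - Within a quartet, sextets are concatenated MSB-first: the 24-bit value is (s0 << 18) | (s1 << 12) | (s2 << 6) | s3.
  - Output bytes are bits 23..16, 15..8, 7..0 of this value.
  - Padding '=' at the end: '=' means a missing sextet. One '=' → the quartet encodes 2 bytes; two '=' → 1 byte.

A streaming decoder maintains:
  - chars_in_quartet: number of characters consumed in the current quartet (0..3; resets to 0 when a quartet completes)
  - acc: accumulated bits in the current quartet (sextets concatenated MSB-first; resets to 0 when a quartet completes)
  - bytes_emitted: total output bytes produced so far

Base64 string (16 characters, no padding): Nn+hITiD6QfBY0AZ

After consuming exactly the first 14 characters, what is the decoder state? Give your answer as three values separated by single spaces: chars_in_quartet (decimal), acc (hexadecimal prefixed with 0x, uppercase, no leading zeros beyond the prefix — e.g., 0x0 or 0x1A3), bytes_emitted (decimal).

Answer: 2 0x634 9

Derivation:
After char 0 ('N'=13): chars_in_quartet=1 acc=0xD bytes_emitted=0
After char 1 ('n'=39): chars_in_quartet=2 acc=0x367 bytes_emitted=0
After char 2 ('+'=62): chars_in_quartet=3 acc=0xD9FE bytes_emitted=0
After char 3 ('h'=33): chars_in_quartet=4 acc=0x367FA1 -> emit 36 7F A1, reset; bytes_emitted=3
After char 4 ('I'=8): chars_in_quartet=1 acc=0x8 bytes_emitted=3
After char 5 ('T'=19): chars_in_quartet=2 acc=0x213 bytes_emitted=3
After char 6 ('i'=34): chars_in_quartet=3 acc=0x84E2 bytes_emitted=3
After char 7 ('D'=3): chars_in_quartet=4 acc=0x213883 -> emit 21 38 83, reset; bytes_emitted=6
After char 8 ('6'=58): chars_in_quartet=1 acc=0x3A bytes_emitted=6
After char 9 ('Q'=16): chars_in_quartet=2 acc=0xE90 bytes_emitted=6
After char 10 ('f'=31): chars_in_quartet=3 acc=0x3A41F bytes_emitted=6
After char 11 ('B'=1): chars_in_quartet=4 acc=0xE907C1 -> emit E9 07 C1, reset; bytes_emitted=9
After char 12 ('Y'=24): chars_in_quartet=1 acc=0x18 bytes_emitted=9
After char 13 ('0'=52): chars_in_quartet=2 acc=0x634 bytes_emitted=9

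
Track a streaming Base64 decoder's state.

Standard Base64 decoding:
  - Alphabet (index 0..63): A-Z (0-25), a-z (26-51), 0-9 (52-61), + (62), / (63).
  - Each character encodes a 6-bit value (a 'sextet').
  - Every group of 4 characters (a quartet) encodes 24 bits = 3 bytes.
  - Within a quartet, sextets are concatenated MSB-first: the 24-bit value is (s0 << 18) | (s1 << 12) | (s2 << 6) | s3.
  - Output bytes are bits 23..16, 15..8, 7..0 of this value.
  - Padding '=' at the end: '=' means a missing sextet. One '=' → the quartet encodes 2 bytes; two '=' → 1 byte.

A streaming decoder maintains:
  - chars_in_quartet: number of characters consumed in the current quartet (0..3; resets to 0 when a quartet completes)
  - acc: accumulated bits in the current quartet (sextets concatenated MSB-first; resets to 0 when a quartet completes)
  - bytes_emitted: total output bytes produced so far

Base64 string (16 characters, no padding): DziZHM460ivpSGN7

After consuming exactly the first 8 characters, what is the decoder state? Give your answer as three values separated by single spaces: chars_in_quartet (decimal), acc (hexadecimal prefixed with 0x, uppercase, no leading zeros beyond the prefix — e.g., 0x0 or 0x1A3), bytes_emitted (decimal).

After char 0 ('D'=3): chars_in_quartet=1 acc=0x3 bytes_emitted=0
After char 1 ('z'=51): chars_in_quartet=2 acc=0xF3 bytes_emitted=0
After char 2 ('i'=34): chars_in_quartet=3 acc=0x3CE2 bytes_emitted=0
After char 3 ('Z'=25): chars_in_quartet=4 acc=0xF3899 -> emit 0F 38 99, reset; bytes_emitted=3
After char 4 ('H'=7): chars_in_quartet=1 acc=0x7 bytes_emitted=3
After char 5 ('M'=12): chars_in_quartet=2 acc=0x1CC bytes_emitted=3
After char 6 ('4'=56): chars_in_quartet=3 acc=0x7338 bytes_emitted=3
After char 7 ('6'=58): chars_in_quartet=4 acc=0x1CCE3A -> emit 1C CE 3A, reset; bytes_emitted=6

Answer: 0 0x0 6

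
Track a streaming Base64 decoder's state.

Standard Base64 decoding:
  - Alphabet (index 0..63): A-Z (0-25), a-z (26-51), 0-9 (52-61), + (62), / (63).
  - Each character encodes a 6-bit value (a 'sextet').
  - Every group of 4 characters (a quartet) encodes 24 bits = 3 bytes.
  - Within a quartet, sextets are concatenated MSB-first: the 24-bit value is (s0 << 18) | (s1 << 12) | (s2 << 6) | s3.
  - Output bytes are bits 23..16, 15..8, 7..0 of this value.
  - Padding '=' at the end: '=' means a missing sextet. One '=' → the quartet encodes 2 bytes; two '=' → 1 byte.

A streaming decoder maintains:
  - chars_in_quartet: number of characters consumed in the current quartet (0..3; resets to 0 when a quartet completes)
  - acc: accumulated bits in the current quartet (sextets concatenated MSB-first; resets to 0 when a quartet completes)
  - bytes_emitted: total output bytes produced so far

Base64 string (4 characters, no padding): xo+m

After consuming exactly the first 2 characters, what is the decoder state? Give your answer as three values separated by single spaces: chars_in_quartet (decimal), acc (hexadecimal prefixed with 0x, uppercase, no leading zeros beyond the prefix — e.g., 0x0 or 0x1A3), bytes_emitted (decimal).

After char 0 ('x'=49): chars_in_quartet=1 acc=0x31 bytes_emitted=0
After char 1 ('o'=40): chars_in_quartet=2 acc=0xC68 bytes_emitted=0

Answer: 2 0xC68 0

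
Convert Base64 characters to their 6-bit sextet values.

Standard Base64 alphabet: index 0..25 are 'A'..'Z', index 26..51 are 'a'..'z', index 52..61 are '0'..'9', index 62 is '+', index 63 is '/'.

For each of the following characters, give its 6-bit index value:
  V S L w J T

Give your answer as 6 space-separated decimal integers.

'V': A..Z range, ord('V') − ord('A') = 21
'S': A..Z range, ord('S') − ord('A') = 18
'L': A..Z range, ord('L') − ord('A') = 11
'w': a..z range, 26 + ord('w') − ord('a') = 48
'J': A..Z range, ord('J') − ord('A') = 9
'T': A..Z range, ord('T') − ord('A') = 19

Answer: 21 18 11 48 9 19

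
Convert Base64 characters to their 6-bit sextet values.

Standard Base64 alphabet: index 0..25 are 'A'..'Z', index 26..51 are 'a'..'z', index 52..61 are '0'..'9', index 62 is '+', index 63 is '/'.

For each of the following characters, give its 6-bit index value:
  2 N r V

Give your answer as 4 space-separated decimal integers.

'2': 0..9 range, 52 + ord('2') − ord('0') = 54
'N': A..Z range, ord('N') − ord('A') = 13
'r': a..z range, 26 + ord('r') − ord('a') = 43
'V': A..Z range, ord('V') − ord('A') = 21

Answer: 54 13 43 21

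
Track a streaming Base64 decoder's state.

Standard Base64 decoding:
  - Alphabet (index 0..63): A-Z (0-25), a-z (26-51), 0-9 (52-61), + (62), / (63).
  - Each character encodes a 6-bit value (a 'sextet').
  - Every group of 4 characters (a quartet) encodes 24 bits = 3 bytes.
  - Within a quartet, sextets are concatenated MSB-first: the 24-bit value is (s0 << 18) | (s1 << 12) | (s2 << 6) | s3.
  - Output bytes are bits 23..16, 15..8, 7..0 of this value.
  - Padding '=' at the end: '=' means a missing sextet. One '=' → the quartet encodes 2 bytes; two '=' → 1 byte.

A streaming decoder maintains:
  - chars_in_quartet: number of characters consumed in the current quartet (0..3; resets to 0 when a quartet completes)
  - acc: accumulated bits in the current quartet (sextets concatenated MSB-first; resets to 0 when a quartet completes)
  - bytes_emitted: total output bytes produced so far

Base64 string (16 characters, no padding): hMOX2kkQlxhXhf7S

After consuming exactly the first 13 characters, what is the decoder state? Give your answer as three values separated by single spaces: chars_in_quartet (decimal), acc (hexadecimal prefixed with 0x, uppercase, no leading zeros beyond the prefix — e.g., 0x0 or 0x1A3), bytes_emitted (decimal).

After char 0 ('h'=33): chars_in_quartet=1 acc=0x21 bytes_emitted=0
After char 1 ('M'=12): chars_in_quartet=2 acc=0x84C bytes_emitted=0
After char 2 ('O'=14): chars_in_quartet=3 acc=0x2130E bytes_emitted=0
After char 3 ('X'=23): chars_in_quartet=4 acc=0x84C397 -> emit 84 C3 97, reset; bytes_emitted=3
After char 4 ('2'=54): chars_in_quartet=1 acc=0x36 bytes_emitted=3
After char 5 ('k'=36): chars_in_quartet=2 acc=0xDA4 bytes_emitted=3
After char 6 ('k'=36): chars_in_quartet=3 acc=0x36924 bytes_emitted=3
After char 7 ('Q'=16): chars_in_quartet=4 acc=0xDA4910 -> emit DA 49 10, reset; bytes_emitted=6
After char 8 ('l'=37): chars_in_quartet=1 acc=0x25 bytes_emitted=6
After char 9 ('x'=49): chars_in_quartet=2 acc=0x971 bytes_emitted=6
After char 10 ('h'=33): chars_in_quartet=3 acc=0x25C61 bytes_emitted=6
After char 11 ('X'=23): chars_in_quartet=4 acc=0x971857 -> emit 97 18 57, reset; bytes_emitted=9
After char 12 ('h'=33): chars_in_quartet=1 acc=0x21 bytes_emitted=9

Answer: 1 0x21 9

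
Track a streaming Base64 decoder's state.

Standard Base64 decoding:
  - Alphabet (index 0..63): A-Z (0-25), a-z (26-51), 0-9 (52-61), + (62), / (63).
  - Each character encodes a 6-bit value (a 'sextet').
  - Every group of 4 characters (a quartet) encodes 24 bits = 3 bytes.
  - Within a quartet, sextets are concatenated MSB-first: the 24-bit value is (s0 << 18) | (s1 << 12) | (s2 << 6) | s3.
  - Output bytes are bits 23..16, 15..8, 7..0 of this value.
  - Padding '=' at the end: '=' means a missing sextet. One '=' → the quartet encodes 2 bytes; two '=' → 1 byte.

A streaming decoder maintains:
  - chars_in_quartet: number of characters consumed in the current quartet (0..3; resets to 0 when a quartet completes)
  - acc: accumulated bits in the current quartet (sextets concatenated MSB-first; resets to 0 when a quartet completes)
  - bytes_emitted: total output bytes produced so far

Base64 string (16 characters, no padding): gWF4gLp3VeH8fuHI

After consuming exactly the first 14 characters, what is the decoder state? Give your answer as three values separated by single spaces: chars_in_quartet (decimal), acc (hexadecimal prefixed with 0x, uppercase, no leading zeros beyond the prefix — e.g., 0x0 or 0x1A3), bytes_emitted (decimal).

Answer: 2 0x7EE 9

Derivation:
After char 0 ('g'=32): chars_in_quartet=1 acc=0x20 bytes_emitted=0
After char 1 ('W'=22): chars_in_quartet=2 acc=0x816 bytes_emitted=0
After char 2 ('F'=5): chars_in_quartet=3 acc=0x20585 bytes_emitted=0
After char 3 ('4'=56): chars_in_quartet=4 acc=0x816178 -> emit 81 61 78, reset; bytes_emitted=3
After char 4 ('g'=32): chars_in_quartet=1 acc=0x20 bytes_emitted=3
After char 5 ('L'=11): chars_in_quartet=2 acc=0x80B bytes_emitted=3
After char 6 ('p'=41): chars_in_quartet=3 acc=0x202E9 bytes_emitted=3
After char 7 ('3'=55): chars_in_quartet=4 acc=0x80BA77 -> emit 80 BA 77, reset; bytes_emitted=6
After char 8 ('V'=21): chars_in_quartet=1 acc=0x15 bytes_emitted=6
After char 9 ('e'=30): chars_in_quartet=2 acc=0x55E bytes_emitted=6
After char 10 ('H'=7): chars_in_quartet=3 acc=0x15787 bytes_emitted=6
After char 11 ('8'=60): chars_in_quartet=4 acc=0x55E1FC -> emit 55 E1 FC, reset; bytes_emitted=9
After char 12 ('f'=31): chars_in_quartet=1 acc=0x1F bytes_emitted=9
After char 13 ('u'=46): chars_in_quartet=2 acc=0x7EE bytes_emitted=9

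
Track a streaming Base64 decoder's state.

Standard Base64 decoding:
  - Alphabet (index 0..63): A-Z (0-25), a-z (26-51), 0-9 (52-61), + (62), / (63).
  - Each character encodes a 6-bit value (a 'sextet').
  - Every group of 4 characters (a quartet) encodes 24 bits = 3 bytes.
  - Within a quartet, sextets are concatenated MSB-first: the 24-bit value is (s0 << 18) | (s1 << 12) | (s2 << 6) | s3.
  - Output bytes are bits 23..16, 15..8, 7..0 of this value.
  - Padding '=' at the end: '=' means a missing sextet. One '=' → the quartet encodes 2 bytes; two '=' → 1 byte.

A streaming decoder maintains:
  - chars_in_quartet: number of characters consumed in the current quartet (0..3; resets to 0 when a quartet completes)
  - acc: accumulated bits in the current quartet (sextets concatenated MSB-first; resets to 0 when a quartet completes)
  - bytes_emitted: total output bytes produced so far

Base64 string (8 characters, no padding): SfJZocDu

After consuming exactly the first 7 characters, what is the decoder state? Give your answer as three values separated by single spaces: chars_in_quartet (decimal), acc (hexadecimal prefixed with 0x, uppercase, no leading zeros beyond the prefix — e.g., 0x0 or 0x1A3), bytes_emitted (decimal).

Answer: 3 0x28703 3

Derivation:
After char 0 ('S'=18): chars_in_quartet=1 acc=0x12 bytes_emitted=0
After char 1 ('f'=31): chars_in_quartet=2 acc=0x49F bytes_emitted=0
After char 2 ('J'=9): chars_in_quartet=3 acc=0x127C9 bytes_emitted=0
After char 3 ('Z'=25): chars_in_quartet=4 acc=0x49F259 -> emit 49 F2 59, reset; bytes_emitted=3
After char 4 ('o'=40): chars_in_quartet=1 acc=0x28 bytes_emitted=3
After char 5 ('c'=28): chars_in_quartet=2 acc=0xA1C bytes_emitted=3
After char 6 ('D'=3): chars_in_quartet=3 acc=0x28703 bytes_emitted=3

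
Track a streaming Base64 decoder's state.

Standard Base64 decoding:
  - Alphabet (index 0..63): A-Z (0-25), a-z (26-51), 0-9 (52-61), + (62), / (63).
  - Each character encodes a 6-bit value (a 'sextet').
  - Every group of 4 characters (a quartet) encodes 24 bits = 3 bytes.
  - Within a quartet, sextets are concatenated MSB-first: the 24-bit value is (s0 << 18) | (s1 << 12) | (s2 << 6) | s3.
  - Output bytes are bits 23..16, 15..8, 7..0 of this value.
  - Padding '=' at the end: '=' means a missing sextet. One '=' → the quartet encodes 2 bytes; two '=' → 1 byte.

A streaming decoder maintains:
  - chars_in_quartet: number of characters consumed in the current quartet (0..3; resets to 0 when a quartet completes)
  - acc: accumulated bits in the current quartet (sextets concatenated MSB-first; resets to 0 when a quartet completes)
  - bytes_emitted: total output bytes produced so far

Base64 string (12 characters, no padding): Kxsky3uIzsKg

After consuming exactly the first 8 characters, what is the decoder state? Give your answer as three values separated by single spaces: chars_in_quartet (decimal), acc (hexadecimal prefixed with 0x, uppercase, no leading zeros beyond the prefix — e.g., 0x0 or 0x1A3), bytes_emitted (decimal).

After char 0 ('K'=10): chars_in_quartet=1 acc=0xA bytes_emitted=0
After char 1 ('x'=49): chars_in_quartet=2 acc=0x2B1 bytes_emitted=0
After char 2 ('s'=44): chars_in_quartet=3 acc=0xAC6C bytes_emitted=0
After char 3 ('k'=36): chars_in_quartet=4 acc=0x2B1B24 -> emit 2B 1B 24, reset; bytes_emitted=3
After char 4 ('y'=50): chars_in_quartet=1 acc=0x32 bytes_emitted=3
After char 5 ('3'=55): chars_in_quartet=2 acc=0xCB7 bytes_emitted=3
After char 6 ('u'=46): chars_in_quartet=3 acc=0x32DEE bytes_emitted=3
After char 7 ('I'=8): chars_in_quartet=4 acc=0xCB7B88 -> emit CB 7B 88, reset; bytes_emitted=6

Answer: 0 0x0 6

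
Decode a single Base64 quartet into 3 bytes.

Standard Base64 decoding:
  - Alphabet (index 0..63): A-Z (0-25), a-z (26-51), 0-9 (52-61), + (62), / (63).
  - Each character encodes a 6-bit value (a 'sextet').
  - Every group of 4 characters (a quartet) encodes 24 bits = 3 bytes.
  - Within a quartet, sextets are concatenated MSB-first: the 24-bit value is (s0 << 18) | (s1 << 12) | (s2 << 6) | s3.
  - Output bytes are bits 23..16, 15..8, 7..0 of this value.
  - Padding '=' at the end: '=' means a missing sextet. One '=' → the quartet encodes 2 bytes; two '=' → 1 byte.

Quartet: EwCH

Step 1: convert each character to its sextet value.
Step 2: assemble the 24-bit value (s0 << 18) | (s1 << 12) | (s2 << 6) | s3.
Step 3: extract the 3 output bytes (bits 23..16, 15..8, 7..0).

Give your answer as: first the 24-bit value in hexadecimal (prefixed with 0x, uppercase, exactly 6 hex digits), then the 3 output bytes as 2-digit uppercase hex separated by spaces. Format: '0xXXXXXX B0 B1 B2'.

Answer: 0x130087 13 00 87

Derivation:
Sextets: E=4, w=48, C=2, H=7
24-bit: (4<<18) | (48<<12) | (2<<6) | 7
      = 0x100000 | 0x030000 | 0x000080 | 0x000007
      = 0x130087
Bytes: (v>>16)&0xFF=13, (v>>8)&0xFF=00, v&0xFF=87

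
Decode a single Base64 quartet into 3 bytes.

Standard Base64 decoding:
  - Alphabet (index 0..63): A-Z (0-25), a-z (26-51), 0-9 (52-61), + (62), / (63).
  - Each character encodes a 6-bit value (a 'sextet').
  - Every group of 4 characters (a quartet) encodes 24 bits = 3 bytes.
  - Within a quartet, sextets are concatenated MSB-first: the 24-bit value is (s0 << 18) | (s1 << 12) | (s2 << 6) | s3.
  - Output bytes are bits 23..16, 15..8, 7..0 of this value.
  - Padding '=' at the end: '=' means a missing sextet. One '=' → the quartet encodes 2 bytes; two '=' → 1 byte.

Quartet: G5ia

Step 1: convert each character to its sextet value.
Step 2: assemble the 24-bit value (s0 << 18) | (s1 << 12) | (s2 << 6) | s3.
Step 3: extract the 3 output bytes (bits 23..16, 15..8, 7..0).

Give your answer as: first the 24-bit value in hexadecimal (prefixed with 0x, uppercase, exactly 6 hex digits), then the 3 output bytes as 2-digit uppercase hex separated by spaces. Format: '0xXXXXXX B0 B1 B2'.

Sextets: G=6, 5=57, i=34, a=26
24-bit: (6<<18) | (57<<12) | (34<<6) | 26
      = 0x180000 | 0x039000 | 0x000880 | 0x00001A
      = 0x1B989A
Bytes: (v>>16)&0xFF=1B, (v>>8)&0xFF=98, v&0xFF=9A

Answer: 0x1B989A 1B 98 9A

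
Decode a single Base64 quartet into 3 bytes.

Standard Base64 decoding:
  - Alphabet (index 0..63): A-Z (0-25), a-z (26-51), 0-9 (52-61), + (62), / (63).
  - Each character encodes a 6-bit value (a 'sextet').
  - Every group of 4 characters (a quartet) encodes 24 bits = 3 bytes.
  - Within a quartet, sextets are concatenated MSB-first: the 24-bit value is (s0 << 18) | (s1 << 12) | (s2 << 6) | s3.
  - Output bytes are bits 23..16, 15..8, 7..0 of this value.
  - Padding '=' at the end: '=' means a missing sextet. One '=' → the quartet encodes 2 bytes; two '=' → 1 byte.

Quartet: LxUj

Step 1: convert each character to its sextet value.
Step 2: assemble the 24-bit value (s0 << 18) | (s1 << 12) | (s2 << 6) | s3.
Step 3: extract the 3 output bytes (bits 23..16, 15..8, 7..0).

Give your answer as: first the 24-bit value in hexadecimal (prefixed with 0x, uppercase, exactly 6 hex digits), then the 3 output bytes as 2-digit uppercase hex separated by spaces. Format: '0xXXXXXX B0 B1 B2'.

Answer: 0x2F1523 2F 15 23

Derivation:
Sextets: L=11, x=49, U=20, j=35
24-bit: (11<<18) | (49<<12) | (20<<6) | 35
      = 0x2C0000 | 0x031000 | 0x000500 | 0x000023
      = 0x2F1523
Bytes: (v>>16)&0xFF=2F, (v>>8)&0xFF=15, v&0xFF=23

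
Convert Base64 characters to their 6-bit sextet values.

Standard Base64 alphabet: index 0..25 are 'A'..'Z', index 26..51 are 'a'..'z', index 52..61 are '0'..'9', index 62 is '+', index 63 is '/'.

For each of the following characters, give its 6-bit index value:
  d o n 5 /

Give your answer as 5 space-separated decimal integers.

Answer: 29 40 39 57 63

Derivation:
'd': a..z range, 26 + ord('d') − ord('a') = 29
'o': a..z range, 26 + ord('o') − ord('a') = 40
'n': a..z range, 26 + ord('n') − ord('a') = 39
'5': 0..9 range, 52 + ord('5') − ord('0') = 57
'/': index 63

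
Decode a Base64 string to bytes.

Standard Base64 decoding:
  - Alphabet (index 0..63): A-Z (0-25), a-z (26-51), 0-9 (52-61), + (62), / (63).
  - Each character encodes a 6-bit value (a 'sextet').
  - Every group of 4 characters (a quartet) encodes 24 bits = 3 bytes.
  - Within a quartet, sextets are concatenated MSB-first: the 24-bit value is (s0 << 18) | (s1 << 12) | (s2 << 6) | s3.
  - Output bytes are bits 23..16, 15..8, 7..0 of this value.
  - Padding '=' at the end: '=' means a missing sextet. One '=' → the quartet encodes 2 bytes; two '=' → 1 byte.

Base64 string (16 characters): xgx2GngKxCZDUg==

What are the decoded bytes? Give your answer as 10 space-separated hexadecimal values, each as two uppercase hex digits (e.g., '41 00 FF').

After char 0 ('x'=49): chars_in_quartet=1 acc=0x31 bytes_emitted=0
After char 1 ('g'=32): chars_in_quartet=2 acc=0xC60 bytes_emitted=0
After char 2 ('x'=49): chars_in_quartet=3 acc=0x31831 bytes_emitted=0
After char 3 ('2'=54): chars_in_quartet=4 acc=0xC60C76 -> emit C6 0C 76, reset; bytes_emitted=3
After char 4 ('G'=6): chars_in_quartet=1 acc=0x6 bytes_emitted=3
After char 5 ('n'=39): chars_in_quartet=2 acc=0x1A7 bytes_emitted=3
After char 6 ('g'=32): chars_in_quartet=3 acc=0x69E0 bytes_emitted=3
After char 7 ('K'=10): chars_in_quartet=4 acc=0x1A780A -> emit 1A 78 0A, reset; bytes_emitted=6
After char 8 ('x'=49): chars_in_quartet=1 acc=0x31 bytes_emitted=6
After char 9 ('C'=2): chars_in_quartet=2 acc=0xC42 bytes_emitted=6
After char 10 ('Z'=25): chars_in_quartet=3 acc=0x31099 bytes_emitted=6
After char 11 ('D'=3): chars_in_quartet=4 acc=0xC42643 -> emit C4 26 43, reset; bytes_emitted=9
After char 12 ('U'=20): chars_in_quartet=1 acc=0x14 bytes_emitted=9
After char 13 ('g'=32): chars_in_quartet=2 acc=0x520 bytes_emitted=9
Padding '==': partial quartet acc=0x520 -> emit 52; bytes_emitted=10

Answer: C6 0C 76 1A 78 0A C4 26 43 52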